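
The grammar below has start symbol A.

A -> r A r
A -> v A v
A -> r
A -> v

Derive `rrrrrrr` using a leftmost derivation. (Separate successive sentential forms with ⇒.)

A ⇒ rAr   [A -> r A r]
rAr ⇒ rrArr   [A -> r A r]
rrArr ⇒ rrrArrr   [A -> r A r]
rrrArrr ⇒ rrrrrrr   [A -> r]

A⇒rAr⇒rrArr⇒rrrArrr⇒rrrrrrr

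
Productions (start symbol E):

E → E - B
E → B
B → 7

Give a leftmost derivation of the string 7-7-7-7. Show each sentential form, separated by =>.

E => E-B   [E → E - B]
E-B => E-B-B   [E → E - B]
E-B-B => E-B-B-B   [E → E - B]
E-B-B-B => B-B-B-B   [E → B]
B-B-B-B => 7-B-B-B   [B → 7]
7-B-B-B => 7-7-B-B   [B → 7]
7-7-B-B => 7-7-7-B   [B → 7]
7-7-7-B => 7-7-7-7   [B → 7]

E => E-B => E-B-B => E-B-B-B => B-B-B-B => 7-B-B-B => 7-7-B-B => 7-7-7-B => 7-7-7-7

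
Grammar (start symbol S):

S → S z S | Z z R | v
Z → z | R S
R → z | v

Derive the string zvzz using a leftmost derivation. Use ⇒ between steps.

S ⇒ ZzR ⇒ RSzR ⇒ zSzR ⇒ zvzR ⇒ zvzz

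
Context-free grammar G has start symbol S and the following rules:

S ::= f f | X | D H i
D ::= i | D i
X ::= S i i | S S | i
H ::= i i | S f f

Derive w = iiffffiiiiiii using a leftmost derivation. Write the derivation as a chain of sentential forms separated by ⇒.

S ⇒ X   [S ::= X]
X ⇒ Sii   [X ::= S i i]
Sii ⇒ Xii   [S ::= X]
Xii ⇒ Siiii   [X ::= S i i]
Siiii ⇒ Xiiii   [S ::= X]
Xiiii ⇒ Siiiiii   [X ::= S i i]
Siiiiii ⇒ DHiiiiiii   [S ::= D H i]
DHiiiiiii ⇒ DiHiiiiiii   [D ::= D i]
DiHiiiiiii ⇒ iiHiiiiiii   [D ::= i]
iiHiiiiiii ⇒ iiSffiiiiiii   [H ::= S f f]
iiSffiiiiiii ⇒ iiffffiiiiiii   [S ::= f f]

S ⇒ X ⇒ Sii ⇒ Xii ⇒ Siiii ⇒ Xiiii ⇒ Siiiiii ⇒ DHiiiiiii ⇒ DiHiiiiiii ⇒ iiHiiiiiii ⇒ iiSffiiiiiii ⇒ iiffffiiiiiii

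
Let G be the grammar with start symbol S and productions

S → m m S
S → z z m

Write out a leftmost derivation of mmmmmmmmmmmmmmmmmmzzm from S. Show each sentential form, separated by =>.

S => mmS => mmmmS => mmmmmmS => mmmmmmmmS => mmmmmmmmmmS => mmmmmmmmmmmmS => mmmmmmmmmmmmmmS => mmmmmmmmmmmmmmmmS => mmmmmmmmmmmmmmmmmmS => mmmmmmmmmmmmmmmmmmzzm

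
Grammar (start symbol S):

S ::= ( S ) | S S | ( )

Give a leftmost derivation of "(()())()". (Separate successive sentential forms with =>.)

S => SS   [S ::= S S]
SS => (S)S   [S ::= ( S )]
(S)S => (SS)S   [S ::= S S]
(SS)S => (()S)S   [S ::= ( )]
(()S)S => (()())S   [S ::= ( )]
(()())S => (()())()   [S ::= ( )]

S => SS => (S)S => (SS)S => (()S)S => (()())S => (()())()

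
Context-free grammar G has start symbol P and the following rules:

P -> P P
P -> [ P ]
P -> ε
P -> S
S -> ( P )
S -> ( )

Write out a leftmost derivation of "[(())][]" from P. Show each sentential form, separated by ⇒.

P ⇒ PP ⇒ [P]P ⇒ [S]P ⇒ [(P)]P ⇒ [(S)]P ⇒ [((P))]P ⇒ [(())]P ⇒ [(())][P] ⇒ [(())][]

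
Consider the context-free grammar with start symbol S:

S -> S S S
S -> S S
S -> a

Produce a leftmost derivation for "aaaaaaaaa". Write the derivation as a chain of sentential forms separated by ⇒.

S ⇒ SSS   [S -> S S S]
SSS ⇒ SSSS   [S -> S S]
SSSS ⇒ SSSSSS   [S -> S S S]
SSSSSS ⇒ SSSSSSSS   [S -> S S S]
SSSSSSSS ⇒ aSSSSSSS   [S -> a]
aSSSSSSS ⇒ aSSSSSSSS   [S -> S S]
aSSSSSSSS ⇒ aaSSSSSSS   [S -> a]
aaSSSSSSS ⇒ aaaSSSSSS   [S -> a]
aaaSSSSSS ⇒ aaaaSSSSS   [S -> a]
aaaaSSSSS ⇒ aaaaaSSSS   [S -> a]
aaaaaSSSS ⇒ aaaaaaSSS   [S -> a]
aaaaaaSSS ⇒ aaaaaaaSS   [S -> a]
aaaaaaaSS ⇒ aaaaaaaaS   [S -> a]
aaaaaaaaS ⇒ aaaaaaaaa   [S -> a]

S ⇒ SSS ⇒ SSSS ⇒ SSSSSS ⇒ SSSSSSSS ⇒ aSSSSSSS ⇒ aSSSSSSSS ⇒ aaSSSSSSS ⇒ aaaSSSSSS ⇒ aaaaSSSSS ⇒ aaaaaSSSS ⇒ aaaaaaSSS ⇒ aaaaaaaSS ⇒ aaaaaaaaS ⇒ aaaaaaaaa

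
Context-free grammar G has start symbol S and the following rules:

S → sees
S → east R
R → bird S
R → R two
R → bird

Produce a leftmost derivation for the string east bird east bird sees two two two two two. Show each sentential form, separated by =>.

S => east R => east R two => east R two two => east R two two two => east R two two two two => east bird S two two two two => east bird east R two two two two => east bird east R two two two two two => east bird east bird S two two two two two => east bird east bird sees two two two two two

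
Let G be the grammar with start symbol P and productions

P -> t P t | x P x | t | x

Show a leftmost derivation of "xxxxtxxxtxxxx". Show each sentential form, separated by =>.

P=>xPx=>xxPxx=>xxxPxxx=>xxxxPxxxx=>xxxxtPtxxxx=>xxxxtxPxtxxxx=>xxxxtxxxtxxxx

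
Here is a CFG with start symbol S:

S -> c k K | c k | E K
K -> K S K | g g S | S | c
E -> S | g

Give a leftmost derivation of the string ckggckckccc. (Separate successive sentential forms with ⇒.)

S ⇒ EK   [S -> E K]
EK ⇒ SK   [E -> S]
SK ⇒ ckK   [S -> c k]
ckK ⇒ ckKSK   [K -> K S K]
ckKSK ⇒ ckggSSK   [K -> g g S]
ckggSSK ⇒ ckggckSK   [S -> c k]
ckggckSK ⇒ ckggckEKK   [S -> E K]
ckggckEKK ⇒ ckggckSKK   [E -> S]
ckggckSKK ⇒ ckggckckKKK   [S -> c k K]
ckggckckKKK ⇒ ckggckckcKK   [K -> c]
ckggckckcKK ⇒ ckggckckccK   [K -> c]
ckggckckccK ⇒ ckggckckccc   [K -> c]

S ⇒ EK ⇒ SK ⇒ ckK ⇒ ckKSK ⇒ ckggSSK ⇒ ckggckSK ⇒ ckggckEKK ⇒ ckggckSKK ⇒ ckggckckKKK ⇒ ckggckckcKK ⇒ ckggckckccK ⇒ ckggckckccc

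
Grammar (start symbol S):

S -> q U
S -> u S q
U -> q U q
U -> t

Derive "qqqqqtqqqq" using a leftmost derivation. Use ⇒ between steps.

S ⇒ qU   [S -> q U]
qU ⇒ qqUq   [U -> q U q]
qqUq ⇒ qqqUqq   [U -> q U q]
qqqUqq ⇒ qqqqUqqq   [U -> q U q]
qqqqUqqq ⇒ qqqqqUqqqq   [U -> q U q]
qqqqqUqqqq ⇒ qqqqqtqqqq   [U -> t]

S ⇒ qU ⇒ qqUq ⇒ qqqUqq ⇒ qqqqUqqq ⇒ qqqqqUqqqq ⇒ qqqqqtqqqq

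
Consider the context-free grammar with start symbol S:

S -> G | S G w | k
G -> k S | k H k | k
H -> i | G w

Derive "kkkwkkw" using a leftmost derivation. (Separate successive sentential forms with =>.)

S => SGw   [S -> S G w]
SGw => GGw   [S -> G]
GGw => kSGw   [G -> k S]
kSGw => kSGwGw   [S -> S G w]
kSGwGw => kkGwGw   [S -> k]
kkGwGw => kkkwGw   [G -> k]
kkkwGw => kkkwkSw   [G -> k S]
kkkwkSw => kkkwkkw   [S -> k]

S=>SGw=>GGw=>kSGw=>kSGwGw=>kkGwGw=>kkkwGw=>kkkwkSw=>kkkwkkw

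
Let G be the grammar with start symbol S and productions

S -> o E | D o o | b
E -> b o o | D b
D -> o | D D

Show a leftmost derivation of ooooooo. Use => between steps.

S => Doo => DDoo => DDDoo => DDDDoo => DDDDDoo => oDDDDoo => ooDDDoo => oooDDoo => ooooDoo => ooooooo

S => Doo   [S -> D o o]
Doo => DDoo   [D -> D D]
DDoo => DDDoo   [D -> D D]
DDDoo => DDDDoo   [D -> D D]
DDDDoo => DDDDDoo   [D -> D D]
DDDDDoo => oDDDDoo   [D -> o]
oDDDDoo => ooDDDoo   [D -> o]
ooDDDoo => oooDDoo   [D -> o]
oooDDoo => ooooDoo   [D -> o]
ooooDoo => ooooooo   [D -> o]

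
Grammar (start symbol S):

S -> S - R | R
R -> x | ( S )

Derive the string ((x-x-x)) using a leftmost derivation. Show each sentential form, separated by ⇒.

S⇒R⇒(S)⇒(R)⇒((S))⇒((S-R))⇒((S-R-R))⇒((R-R-R))⇒((x-R-R))⇒((x-x-R))⇒((x-x-x))

S ⇒ R   [S -> R]
R ⇒ (S)   [R -> ( S )]
(S) ⇒ (R)   [S -> R]
(R) ⇒ ((S))   [R -> ( S )]
((S)) ⇒ ((S-R))   [S -> S - R]
((S-R)) ⇒ ((S-R-R))   [S -> S - R]
((S-R-R)) ⇒ ((R-R-R))   [S -> R]
((R-R-R)) ⇒ ((x-R-R))   [R -> x]
((x-R-R)) ⇒ ((x-x-R))   [R -> x]
((x-x-R)) ⇒ ((x-x-x))   [R -> x]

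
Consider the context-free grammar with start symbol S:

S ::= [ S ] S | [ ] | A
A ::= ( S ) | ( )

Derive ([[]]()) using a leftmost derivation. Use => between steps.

S => A => (S) => ([S]S) => ([[]]S) => ([[]]A) => ([[]]())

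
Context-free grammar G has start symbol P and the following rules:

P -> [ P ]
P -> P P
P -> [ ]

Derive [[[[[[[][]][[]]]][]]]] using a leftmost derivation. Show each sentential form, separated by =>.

P => [P]   [P -> [ P ]]
[P] => [[P]]   [P -> [ P ]]
[[P]] => [[[P]]]   [P -> [ P ]]
[[[P]]] => [[[PP]]]   [P -> P P]
[[[PP]]] => [[[[P]P]]]   [P -> [ P ]]
[[[[P]P]]] => [[[[[P]]P]]]   [P -> [ P ]]
[[[[[P]]P]]] => [[[[[PP]]P]]]   [P -> P P]
[[[[[PP]]P]]] => [[[[[[P]P]]P]]]   [P -> [ P ]]
[[[[[[P]P]]P]]] => [[[[[[PP]P]]P]]]   [P -> P P]
[[[[[[PP]P]]P]]] => [[[[[[[]P]P]]P]]]   [P -> [ ]]
[[[[[[[]P]P]]P]]] => [[[[[[[][]]P]]P]]]   [P -> [ ]]
[[[[[[[][]]P]]P]]] => [[[[[[[][]][P]]]P]]]   [P -> [ P ]]
[[[[[[[][]][P]]]P]]] => [[[[[[[][]][[]]]]P]]]   [P -> [ ]]
[[[[[[[][]][[]]]]P]]] => [[[[[[[][]][[]]]][]]]]   [P -> [ ]]

P=>[P]=>[[P]]=>[[[P]]]=>[[[PP]]]=>[[[[P]P]]]=>[[[[[P]]P]]]=>[[[[[PP]]P]]]=>[[[[[[P]P]]P]]]=>[[[[[[PP]P]]P]]]=>[[[[[[[]P]P]]P]]]=>[[[[[[[][]]P]]P]]]=>[[[[[[[][]][P]]]P]]]=>[[[[[[[][]][[]]]]P]]]=>[[[[[[[][]][[]]]][]]]]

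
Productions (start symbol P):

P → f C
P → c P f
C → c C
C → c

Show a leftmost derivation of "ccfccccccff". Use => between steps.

P=>cPf=>ccPff=>ccfCff=>ccfcCff=>ccfccCff=>ccfcccCff=>ccfccccCff=>ccfcccccCff=>ccfccccccff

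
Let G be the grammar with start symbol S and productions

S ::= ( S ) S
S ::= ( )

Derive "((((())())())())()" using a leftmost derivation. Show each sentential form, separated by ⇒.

S ⇒ (S)S   [S ::= ( S ) S]
(S)S ⇒ ((S)S)S   [S ::= ( S ) S]
((S)S)S ⇒ (((S)S)S)S   [S ::= ( S ) S]
(((S)S)S)S ⇒ ((((S)S)S)S)S   [S ::= ( S ) S]
((((S)S)S)S)S ⇒ ((((())S)S)S)S   [S ::= ( )]
((((())S)S)S)S ⇒ ((((())())S)S)S   [S ::= ( )]
((((())())S)S)S ⇒ ((((())())())S)S   [S ::= ( )]
((((())())())S)S ⇒ ((((())())())())S   [S ::= ( )]
((((())())())())S ⇒ ((((())())())())()   [S ::= ( )]

S ⇒ (S)S ⇒ ((S)S)S ⇒ (((S)S)S)S ⇒ ((((S)S)S)S)S ⇒ ((((())S)S)S)S ⇒ ((((())())S)S)S ⇒ ((((())())())S)S ⇒ ((((())())())())S ⇒ ((((())())())())()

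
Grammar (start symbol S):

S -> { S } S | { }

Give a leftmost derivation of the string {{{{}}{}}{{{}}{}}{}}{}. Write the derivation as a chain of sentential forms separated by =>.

S => {S}S => {{S}S}S => {{{S}S}S}S => {{{{}}S}S}S => {{{{}}{}}S}S => {{{{}}{}}{S}S}S => {{{{}}{}}{{S}S}S}S => {{{{}}{}}{{{}}S}S}S => {{{{}}{}}{{{}}{}}S}S => {{{{}}{}}{{{}}{}}{}}S => {{{{}}{}}{{{}}{}}{}}{}

S => {S}S   [S -> { S } S]
{S}S => {{S}S}S   [S -> { S } S]
{{S}S}S => {{{S}S}S}S   [S -> { S } S]
{{{S}S}S}S => {{{{}}S}S}S   [S -> { }]
{{{{}}S}S}S => {{{{}}{}}S}S   [S -> { }]
{{{{}}{}}S}S => {{{{}}{}}{S}S}S   [S -> { S } S]
{{{{}}{}}{S}S}S => {{{{}}{}}{{S}S}S}S   [S -> { S } S]
{{{{}}{}}{{S}S}S}S => {{{{}}{}}{{{}}S}S}S   [S -> { }]
{{{{}}{}}{{{}}S}S}S => {{{{}}{}}{{{}}{}}S}S   [S -> { }]
{{{{}}{}}{{{}}{}}S}S => {{{{}}{}}{{{}}{}}{}}S   [S -> { }]
{{{{}}{}}{{{}}{}}{}}S => {{{{}}{}}{{{}}{}}{}}{}   [S -> { }]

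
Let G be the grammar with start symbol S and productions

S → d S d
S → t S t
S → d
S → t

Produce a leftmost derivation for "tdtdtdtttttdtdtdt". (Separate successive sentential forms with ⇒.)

S ⇒ tSt   [S → t S t]
tSt ⇒ tdSdt   [S → d S d]
tdSdt ⇒ tdtStdt   [S → t S t]
tdtStdt ⇒ tdtdSdtdt   [S → d S d]
tdtdSdtdt ⇒ tdtdtStdtdt   [S → t S t]
tdtdtStdtdt ⇒ tdtdtdSdtdtdt   [S → d S d]
tdtdtdSdtdtdt ⇒ tdtdtdtStdtdtdt   [S → t S t]
tdtdtdtStdtdtdt ⇒ tdtdtdttSttdtdtdt   [S → t S t]
tdtdtdttSttdtdtdt ⇒ tdtdtdtttttdtdtdt   [S → t]

S ⇒ tSt ⇒ tdSdt ⇒ tdtStdt ⇒ tdtdSdtdt ⇒ tdtdtStdtdt ⇒ tdtdtdSdtdtdt ⇒ tdtdtdtStdtdtdt ⇒ tdtdtdttSttdtdtdt ⇒ tdtdtdtttttdtdtdt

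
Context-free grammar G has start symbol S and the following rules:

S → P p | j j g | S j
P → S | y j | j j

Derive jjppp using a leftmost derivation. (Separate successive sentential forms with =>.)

S => Pp   [S → P p]
Pp => Sp   [P → S]
Sp => Ppp   [S → P p]
Ppp => Spp   [P → S]
Spp => Pppp   [S → P p]
Pppp => jjppp   [P → j j]

S=>Pp=>Sp=>Ppp=>Spp=>Pppp=>jjppp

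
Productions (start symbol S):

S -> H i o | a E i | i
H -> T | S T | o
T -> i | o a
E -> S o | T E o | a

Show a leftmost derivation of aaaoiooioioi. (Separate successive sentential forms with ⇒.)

S⇒aEi⇒aSoi⇒aaEioi⇒aaSoioi⇒aaaEioioi⇒aaaSoioioi⇒aaaHiooioioi⇒aaaoiooioioi

S ⇒ aEi   [S -> a E i]
aEi ⇒ aSoi   [E -> S o]
aSoi ⇒ aaEioi   [S -> a E i]
aaEioi ⇒ aaSoioi   [E -> S o]
aaSoioi ⇒ aaaEioioi   [S -> a E i]
aaaEioioi ⇒ aaaSoioioi   [E -> S o]
aaaSoioioi ⇒ aaaHiooioioi   [S -> H i o]
aaaHiooioioi ⇒ aaaoiooioioi   [H -> o]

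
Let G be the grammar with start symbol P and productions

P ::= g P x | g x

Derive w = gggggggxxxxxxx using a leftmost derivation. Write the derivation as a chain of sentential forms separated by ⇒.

P⇒gPx⇒ggPxx⇒gggPxxx⇒ggggPxxxx⇒gggggPxxxxx⇒ggggggPxxxxxx⇒gggggggxxxxxxx

P ⇒ gPx   [P ::= g P x]
gPx ⇒ ggPxx   [P ::= g P x]
ggPxx ⇒ gggPxxx   [P ::= g P x]
gggPxxx ⇒ ggggPxxxx   [P ::= g P x]
ggggPxxxx ⇒ gggggPxxxxx   [P ::= g P x]
gggggPxxxxx ⇒ ggggggPxxxxxx   [P ::= g P x]
ggggggPxxxxxx ⇒ gggggggxxxxxxx   [P ::= g x]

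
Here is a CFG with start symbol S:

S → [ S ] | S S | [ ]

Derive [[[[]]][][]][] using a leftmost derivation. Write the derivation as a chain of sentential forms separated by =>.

S => SS   [S → S S]
SS => [S]S   [S → [ S ]]
[S]S => [SS]S   [S → S S]
[SS]S => [SSS]S   [S → S S]
[SSS]S => [[S]SS]S   [S → [ S ]]
[[S]SS]S => [[[S]]SS]S   [S → [ S ]]
[[[S]]SS]S => [[[[]]]SS]S   [S → [ ]]
[[[[]]]SS]S => [[[[]]][]S]S   [S → [ ]]
[[[[]]][]S]S => [[[[]]][][]]S   [S → [ ]]
[[[[]]][][]]S => [[[[]]][][]][]   [S → [ ]]

S => SS => [S]S => [SS]S => [SSS]S => [[S]SS]S => [[[S]]SS]S => [[[[]]]SS]S => [[[[]]][]S]S => [[[[]]][][]]S => [[[[]]][][]][]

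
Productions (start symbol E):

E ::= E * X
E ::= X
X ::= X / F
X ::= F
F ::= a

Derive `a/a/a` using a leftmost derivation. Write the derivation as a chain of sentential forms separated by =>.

E => X => X/F => X/F/F => F/F/F => a/F/F => a/a/F => a/a/a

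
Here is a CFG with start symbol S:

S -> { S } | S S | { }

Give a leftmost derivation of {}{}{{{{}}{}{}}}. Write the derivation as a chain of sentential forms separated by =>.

S=>SS=>{}S=>{}SS=>{}{}S=>{}{}{S}=>{}{}{{S}}=>{}{}{{SS}}=>{}{}{{SSS}}=>{}{}{{{S}SS}}=>{}{}{{{{}}SS}}=>{}{}{{{{}}{}S}}=>{}{}{{{{}}{}{}}}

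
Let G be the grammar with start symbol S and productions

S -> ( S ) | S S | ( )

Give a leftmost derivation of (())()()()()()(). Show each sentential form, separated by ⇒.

S ⇒ SS ⇒ SSS ⇒ SSSS ⇒ (S)SSS ⇒ (())SSS ⇒ (())SSSS ⇒ (())SSSSS ⇒ (())SSSSSS ⇒ (())()SSSSS ⇒ (())()()SSSS ⇒ (())()()()SSS ⇒ (())()()()()SS ⇒ (())()()()()()S ⇒ (())()()()()()()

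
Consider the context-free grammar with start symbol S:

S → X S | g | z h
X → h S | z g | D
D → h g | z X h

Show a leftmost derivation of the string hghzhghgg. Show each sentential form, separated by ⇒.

S ⇒ XS ⇒ DS ⇒ hgS ⇒ hgXS ⇒ hghSS ⇒ hghXSS ⇒ hghDSS ⇒ hghzXhSS ⇒ hghzhShSS ⇒ hghzhghSS ⇒ hghzhghgS ⇒ hghzhghgg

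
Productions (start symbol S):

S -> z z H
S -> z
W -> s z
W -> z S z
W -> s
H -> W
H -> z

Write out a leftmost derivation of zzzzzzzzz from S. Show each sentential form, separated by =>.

S => zzH   [S -> z z H]
zzH => zzW   [H -> W]
zzW => zzzSz   [W -> z S z]
zzzSz => zzzzzHz   [S -> z z H]
zzzzzHz => zzzzzWz   [H -> W]
zzzzzWz => zzzzzzSzz   [W -> z S z]
zzzzzzSzz => zzzzzzzzz   [S -> z]

S => zzH => zzW => zzzSz => zzzzzHz => zzzzzWz => zzzzzzSzz => zzzzzzzzz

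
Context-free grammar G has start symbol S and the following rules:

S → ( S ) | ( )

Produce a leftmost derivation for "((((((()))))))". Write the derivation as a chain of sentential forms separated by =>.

S => (S) => ((S)) => (((S))) => ((((S)))) => (((((S))))) => ((((((S)))))) => ((((((()))))))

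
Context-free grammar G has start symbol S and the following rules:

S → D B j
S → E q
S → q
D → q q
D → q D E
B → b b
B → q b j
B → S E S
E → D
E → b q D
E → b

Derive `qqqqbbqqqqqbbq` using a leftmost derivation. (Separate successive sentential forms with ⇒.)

S⇒Eq⇒Dq⇒qDEq⇒qqDEEq⇒qqqqEEq⇒qqqqbEq⇒qqqqbbqDq⇒qqqqbbqqDEq⇒qqqqbbqqqDEEq⇒qqqqbbqqqqqEEq⇒qqqqbbqqqqqbEq⇒qqqqbbqqqqqbbq

S ⇒ Eq   [S → E q]
Eq ⇒ Dq   [E → D]
Dq ⇒ qDEq   [D → q D E]
qDEq ⇒ qqDEEq   [D → q D E]
qqDEEq ⇒ qqqqEEq   [D → q q]
qqqqEEq ⇒ qqqqbEq   [E → b]
qqqqbEq ⇒ qqqqbbqDq   [E → b q D]
qqqqbbqDq ⇒ qqqqbbqqDEq   [D → q D E]
qqqqbbqqDEq ⇒ qqqqbbqqqDEEq   [D → q D E]
qqqqbbqqqDEEq ⇒ qqqqbbqqqqqEEq   [D → q q]
qqqqbbqqqqqEEq ⇒ qqqqbbqqqqqbEq   [E → b]
qqqqbbqqqqqbEq ⇒ qqqqbbqqqqqbbq   [E → b]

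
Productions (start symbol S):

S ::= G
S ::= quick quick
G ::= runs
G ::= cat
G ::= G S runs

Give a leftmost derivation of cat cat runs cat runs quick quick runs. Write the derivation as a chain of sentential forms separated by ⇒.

S ⇒ G ⇒ G S runs ⇒ G S runs S runs ⇒ G S runs S runs S runs ⇒ cat S runs S runs S runs ⇒ cat G runs S runs S runs ⇒ cat cat runs S runs S runs ⇒ cat cat runs G runs S runs ⇒ cat cat runs cat runs S runs ⇒ cat cat runs cat runs quick quick runs

S ⇒ G   [S ::= G]
G ⇒ G S runs   [G ::= G S runs]
G S runs ⇒ G S runs S runs   [G ::= G S runs]
G S runs S runs ⇒ G S runs S runs S runs   [G ::= G S runs]
G S runs S runs S runs ⇒ cat S runs S runs S runs   [G ::= cat]
cat S runs S runs S runs ⇒ cat G runs S runs S runs   [S ::= G]
cat G runs S runs S runs ⇒ cat cat runs S runs S runs   [G ::= cat]
cat cat runs S runs S runs ⇒ cat cat runs G runs S runs   [S ::= G]
cat cat runs G runs S runs ⇒ cat cat runs cat runs S runs   [G ::= cat]
cat cat runs cat runs S runs ⇒ cat cat runs cat runs quick quick runs   [S ::= quick quick]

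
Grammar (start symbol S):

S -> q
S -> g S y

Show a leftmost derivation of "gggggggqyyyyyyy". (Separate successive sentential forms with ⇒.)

S ⇒ gSy   [S -> g S y]
gSy ⇒ ggSyy   [S -> g S y]
ggSyy ⇒ gggSyyy   [S -> g S y]
gggSyyy ⇒ ggggSyyyy   [S -> g S y]
ggggSyyyy ⇒ gggggSyyyyy   [S -> g S y]
gggggSyyyyy ⇒ ggggggSyyyyyy   [S -> g S y]
ggggggSyyyyyy ⇒ gggggggSyyyyyyy   [S -> g S y]
gggggggSyyyyyyy ⇒ gggggggqyyyyyyy   [S -> q]

S ⇒ gSy ⇒ ggSyy ⇒ gggSyyy ⇒ ggggSyyyy ⇒ gggggSyyyyy ⇒ ggggggSyyyyyy ⇒ gggggggSyyyyyyy ⇒ gggggggqyyyyyyy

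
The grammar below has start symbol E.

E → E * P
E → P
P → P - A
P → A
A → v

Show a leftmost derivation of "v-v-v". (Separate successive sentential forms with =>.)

E => P => P-A => P-A-A => A-A-A => v-A-A => v-v-A => v-v-v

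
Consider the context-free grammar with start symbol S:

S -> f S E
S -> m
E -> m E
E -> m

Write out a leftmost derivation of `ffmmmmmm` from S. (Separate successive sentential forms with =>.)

S => fSE   [S -> f S E]
fSE => ffSEE   [S -> f S E]
ffSEE => ffmEE   [S -> m]
ffmEE => ffmmEE   [E -> m E]
ffmmEE => ffmmmEE   [E -> m E]
ffmmmEE => ffmmmmE   [E -> m]
ffmmmmE => ffmmmmmE   [E -> m E]
ffmmmmmE => ffmmmmmm   [E -> m]

S=>fSE=>ffSEE=>ffmEE=>ffmmEE=>ffmmmEE=>ffmmmmE=>ffmmmmmE=>ffmmmmmm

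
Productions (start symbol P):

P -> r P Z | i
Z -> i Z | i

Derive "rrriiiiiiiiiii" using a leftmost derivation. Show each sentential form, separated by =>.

P => rPZ   [P -> r P Z]
rPZ => rrPZZ   [P -> r P Z]
rrPZZ => rrrPZZZ   [P -> r P Z]
rrrPZZZ => rrriZZZ   [P -> i]
rrriZZZ => rrriiZZZ   [Z -> i Z]
rrriiZZZ => rrriiiZZZ   [Z -> i Z]
rrriiiZZZ => rrriiiiZZZ   [Z -> i Z]
rrriiiiZZZ => rrriiiiiZZZ   [Z -> i Z]
rrriiiiiZZZ => rrriiiiiiZZZ   [Z -> i Z]
rrriiiiiiZZZ => rrriiiiiiiZZZ   [Z -> i Z]
rrriiiiiiiZZZ => rrriiiiiiiiZZZ   [Z -> i Z]
rrriiiiiiiiZZZ => rrriiiiiiiiiZZ   [Z -> i]
rrriiiiiiiiiZZ => rrriiiiiiiiiiZ   [Z -> i]
rrriiiiiiiiiiZ => rrriiiiiiiiiii   [Z -> i]

P=>rPZ=>rrPZZ=>rrrPZZZ=>rrriZZZ=>rrriiZZZ=>rrriiiZZZ=>rrriiiiZZZ=>rrriiiiiZZZ=>rrriiiiiiZZZ=>rrriiiiiiiZZZ=>rrriiiiiiiiZZZ=>rrriiiiiiiiiZZ=>rrriiiiiiiiiiZ=>rrriiiiiiiiiii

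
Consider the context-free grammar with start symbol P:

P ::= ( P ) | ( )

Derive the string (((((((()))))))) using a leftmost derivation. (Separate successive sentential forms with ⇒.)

P ⇒ (P) ⇒ ((P)) ⇒ (((P))) ⇒ ((((P)))) ⇒ (((((P))))) ⇒ ((((((P)))))) ⇒ (((((((P))))))) ⇒ (((((((())))))))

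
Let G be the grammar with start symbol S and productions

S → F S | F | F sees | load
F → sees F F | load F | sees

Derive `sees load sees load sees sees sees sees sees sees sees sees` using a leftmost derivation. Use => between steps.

S => F sees   [S → F sees]
F sees => sees F F sees   [F → sees F F]
sees F F sees => sees load F F sees   [F → load F]
sees load F F sees => sees load sees F F F sees   [F → sees F F]
sees load sees F F F sees => sees load sees load F F F sees   [F → load F]
sees load sees load F F F sees => sees load sees load sees F F sees   [F → sees]
sees load sees load sees F F sees => sees load sees load sees sees F F F sees   [F → sees F F]
sees load sees load sees sees F F F sees => sees load sees load sees sees sees F F F F sees   [F → sees F F]
sees load sees load sees sees sees F F F F sees => sees load sees load sees sees sees sees F F F sees   [F → sees]
sees load sees load sees sees sees sees F F F sees => sees load sees load sees sees sees sees sees F F sees   [F → sees]
sees load sees load sees sees sees sees sees F F sees => sees load sees load sees sees sees sees sees sees F sees   [F → sees]
sees load sees load sees sees sees sees sees sees F sees => sees load sees load sees sees sees sees sees sees sees sees   [F → sees]

S => F sees => sees F F sees => sees load F F sees => sees load sees F F F sees => sees load sees load F F F sees => sees load sees load sees F F sees => sees load sees load sees sees F F F sees => sees load sees load sees sees sees F F F F sees => sees load sees load sees sees sees sees F F F sees => sees load sees load sees sees sees sees sees F F sees => sees load sees load sees sees sees sees sees sees F sees => sees load sees load sees sees sees sees sees sees sees sees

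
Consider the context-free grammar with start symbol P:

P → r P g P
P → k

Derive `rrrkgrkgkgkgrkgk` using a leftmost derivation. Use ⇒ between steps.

P ⇒ rPgP ⇒ rrPgPgP ⇒ rrrPgPgPgP ⇒ rrrkgPgPgP ⇒ rrrkgrPgPgPgP ⇒ rrrkgrkgPgPgP ⇒ rrrkgrkgkgPgP ⇒ rrrkgrkgkgkgP ⇒ rrrkgrkgkgkgrPgP ⇒ rrrkgrkgkgkgrkgP ⇒ rrrkgrkgkgkgrkgk

P ⇒ rPgP   [P → r P g P]
rPgP ⇒ rrPgPgP   [P → r P g P]
rrPgPgP ⇒ rrrPgPgPgP   [P → r P g P]
rrrPgPgPgP ⇒ rrrkgPgPgP   [P → k]
rrrkgPgPgP ⇒ rrrkgrPgPgPgP   [P → r P g P]
rrrkgrPgPgPgP ⇒ rrrkgrkgPgPgP   [P → k]
rrrkgrkgPgPgP ⇒ rrrkgrkgkgPgP   [P → k]
rrrkgrkgkgPgP ⇒ rrrkgrkgkgkgP   [P → k]
rrrkgrkgkgkgP ⇒ rrrkgrkgkgkgrPgP   [P → r P g P]
rrrkgrkgkgkgrPgP ⇒ rrrkgrkgkgkgrkgP   [P → k]
rrrkgrkgkgkgrkgP ⇒ rrrkgrkgkgkgrkgk   [P → k]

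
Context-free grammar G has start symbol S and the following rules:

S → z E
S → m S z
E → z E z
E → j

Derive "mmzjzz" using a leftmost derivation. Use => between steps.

S => mSz => mmSzz => mmzEzz => mmzjzz

S => mSz   [S → m S z]
mSz => mmSzz   [S → m S z]
mmSzz => mmzEzz   [S → z E]
mmzEzz => mmzjzz   [E → j]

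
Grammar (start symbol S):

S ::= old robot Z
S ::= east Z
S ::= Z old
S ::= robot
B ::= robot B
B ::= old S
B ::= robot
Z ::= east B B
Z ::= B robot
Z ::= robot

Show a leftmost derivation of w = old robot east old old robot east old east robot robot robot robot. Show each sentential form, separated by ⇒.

S ⇒ old robot Z ⇒ old robot east B B ⇒ old robot east old S B ⇒ old robot east old old robot Z B ⇒ old robot east old old robot east B B B ⇒ old robot east old old robot east old S B B ⇒ old robot east old old robot east old east Z B B ⇒ old robot east old old robot east old east robot B B ⇒ old robot east old old robot east old east robot robot B ⇒ old robot east old old robot east old east robot robot robot B ⇒ old robot east old old robot east old east robot robot robot robot

S ⇒ old robot Z   [S ::= old robot Z]
old robot Z ⇒ old robot east B B   [Z ::= east B B]
old robot east B B ⇒ old robot east old S B   [B ::= old S]
old robot east old S B ⇒ old robot east old old robot Z B   [S ::= old robot Z]
old robot east old old robot Z B ⇒ old robot east old old robot east B B B   [Z ::= east B B]
old robot east old old robot east B B B ⇒ old robot east old old robot east old S B B   [B ::= old S]
old robot east old old robot east old S B B ⇒ old robot east old old robot east old east Z B B   [S ::= east Z]
old robot east old old robot east old east Z B B ⇒ old robot east old old robot east old east robot B B   [Z ::= robot]
old robot east old old robot east old east robot B B ⇒ old robot east old old robot east old east robot robot B   [B ::= robot]
old robot east old old robot east old east robot robot B ⇒ old robot east old old robot east old east robot robot robot B   [B ::= robot B]
old robot east old old robot east old east robot robot robot B ⇒ old robot east old old robot east old east robot robot robot robot   [B ::= robot]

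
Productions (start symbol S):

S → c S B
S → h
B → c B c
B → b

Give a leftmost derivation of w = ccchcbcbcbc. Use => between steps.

S => cSB => ccSBB => cccSBBB => ccchBBB => ccchcBcBB => ccchcbcBB => ccchcbcbB => ccchcbcbcBc => ccchcbcbcbc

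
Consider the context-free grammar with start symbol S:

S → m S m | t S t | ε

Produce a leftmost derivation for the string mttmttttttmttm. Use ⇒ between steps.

S ⇒ mSm ⇒ mtStm ⇒ mttSttm ⇒ mttmSmttm ⇒ mttmtStmttm ⇒ mttmttSttmttm ⇒ mttmtttStttmttm ⇒ mttmttttttmttm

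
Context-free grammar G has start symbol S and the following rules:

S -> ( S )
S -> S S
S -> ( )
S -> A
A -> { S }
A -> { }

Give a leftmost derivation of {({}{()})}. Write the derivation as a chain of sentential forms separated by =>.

S => A => {S} => {(S)} => {(SS)} => {(AS)} => {({}S)} => {({}A)} => {({}{S})} => {({}{()})}

S => A   [S -> A]
A => {S}   [A -> { S }]
{S} => {(S)}   [S -> ( S )]
{(S)} => {(SS)}   [S -> S S]
{(SS)} => {(AS)}   [S -> A]
{(AS)} => {({}S)}   [A -> { }]
{({}S)} => {({}A)}   [S -> A]
{({}A)} => {({}{S})}   [A -> { S }]
{({}{S})} => {({}{()})}   [S -> ( )]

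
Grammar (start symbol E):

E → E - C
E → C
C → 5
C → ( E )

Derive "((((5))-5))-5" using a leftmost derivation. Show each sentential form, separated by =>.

E=>E-C=>C-C=>(E)-C=>(C)-C=>((E))-C=>((E-C))-C=>((C-C))-C=>(((E)-C))-C=>(((C)-C))-C=>((((E))-C))-C=>((((C))-C))-C=>((((5))-C))-C=>((((5))-5))-C=>((((5))-5))-5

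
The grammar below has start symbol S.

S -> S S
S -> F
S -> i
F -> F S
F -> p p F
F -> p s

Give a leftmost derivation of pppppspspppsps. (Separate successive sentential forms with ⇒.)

S⇒F⇒ppF⇒ppppF⇒ppppFS⇒ppppFSS⇒ppppFSSS⇒pppppsSSS⇒pppppsFSS⇒pppppspsSS⇒pppppspsFS⇒pppppspsppFS⇒pppppspspppsS⇒pppppspspppsF⇒pppppspspppsps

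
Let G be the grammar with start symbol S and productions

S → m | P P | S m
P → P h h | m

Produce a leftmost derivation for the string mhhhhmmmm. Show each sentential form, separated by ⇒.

S ⇒ Sm   [S → S m]
Sm ⇒ Smm   [S → S m]
Smm ⇒ Smmm   [S → S m]
Smmm ⇒ PPmmm   [S → P P]
PPmmm ⇒ PhhPmmm   [P → P h h]
PhhPmmm ⇒ PhhhhPmmm   [P → P h h]
PhhhhPmmm ⇒ mhhhhPmmm   [P → m]
mhhhhPmmm ⇒ mhhhhmmmm   [P → m]

S ⇒ Sm ⇒ Smm ⇒ Smmm ⇒ PPmmm ⇒ PhhPmmm ⇒ PhhhhPmmm ⇒ mhhhhPmmm ⇒ mhhhhmmmm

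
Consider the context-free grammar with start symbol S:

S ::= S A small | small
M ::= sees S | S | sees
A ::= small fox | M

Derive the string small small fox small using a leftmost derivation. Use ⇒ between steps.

S ⇒ S A small ⇒ small A small ⇒ small small fox small

S ⇒ S A small   [S ::= S A small]
S A small ⇒ small A small   [S ::= small]
small A small ⇒ small small fox small   [A ::= small fox]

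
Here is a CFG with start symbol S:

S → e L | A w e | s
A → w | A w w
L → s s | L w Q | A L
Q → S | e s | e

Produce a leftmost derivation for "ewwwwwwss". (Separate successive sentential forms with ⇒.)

S ⇒ eL ⇒ eAL ⇒ eAwwL ⇒ eAwwwwL ⇒ ewwwwwL ⇒ ewwwwwAL ⇒ ewwwwwwL ⇒ ewwwwwwss

S ⇒ eL   [S → e L]
eL ⇒ eAL   [L → A L]
eAL ⇒ eAwwL   [A → A w w]
eAwwL ⇒ eAwwwwL   [A → A w w]
eAwwwwL ⇒ ewwwwwL   [A → w]
ewwwwwL ⇒ ewwwwwAL   [L → A L]
ewwwwwAL ⇒ ewwwwwwL   [A → w]
ewwwwwwL ⇒ ewwwwwwss   [L → s s]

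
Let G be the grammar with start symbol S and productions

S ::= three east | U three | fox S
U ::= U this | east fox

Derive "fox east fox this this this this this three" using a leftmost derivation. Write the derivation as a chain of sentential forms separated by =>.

S => fox S   [S ::= fox S]
fox S => fox U three   [S ::= U three]
fox U three => fox U this three   [U ::= U this]
fox U this three => fox U this this three   [U ::= U this]
fox U this this three => fox U this this this three   [U ::= U this]
fox U this this this three => fox U this this this this three   [U ::= U this]
fox U this this this this three => fox U this this this this this three   [U ::= U this]
fox U this this this this this three => fox east fox this this this this this three   [U ::= east fox]

S => fox S => fox U three => fox U this three => fox U this this three => fox U this this this three => fox U this this this this three => fox U this this this this this three => fox east fox this this this this this three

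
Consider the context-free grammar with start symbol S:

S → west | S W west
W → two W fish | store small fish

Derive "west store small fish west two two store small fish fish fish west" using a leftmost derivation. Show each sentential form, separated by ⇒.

S ⇒ S W west ⇒ S W west W west ⇒ west W west W west ⇒ west store small fish west W west ⇒ west store small fish west two W fish west ⇒ west store small fish west two two W fish fish west ⇒ west store small fish west two two store small fish fish fish west

S ⇒ S W west   [S → S W west]
S W west ⇒ S W west W west   [S → S W west]
S W west W west ⇒ west W west W west   [S → west]
west W west W west ⇒ west store small fish west W west   [W → store small fish]
west store small fish west W west ⇒ west store small fish west two W fish west   [W → two W fish]
west store small fish west two W fish west ⇒ west store small fish west two two W fish fish west   [W → two W fish]
west store small fish west two two W fish fish west ⇒ west store small fish west two two store small fish fish fish west   [W → store small fish]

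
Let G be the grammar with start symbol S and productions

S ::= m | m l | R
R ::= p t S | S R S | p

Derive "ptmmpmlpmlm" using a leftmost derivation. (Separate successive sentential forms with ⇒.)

S ⇒ R ⇒ SRS ⇒ RRS ⇒ ptSRS ⇒ ptmRS ⇒ ptmSRSS ⇒ ptmRRSS ⇒ ptmSRSRSS ⇒ ptmmRSRSS ⇒ ptmmpSRSS ⇒ ptmmpmlRSS ⇒ ptmmpmlpSS ⇒ ptmmpmlpmlS ⇒ ptmmpmlpmlm

S ⇒ R   [S ::= R]
R ⇒ SRS   [R ::= S R S]
SRS ⇒ RRS   [S ::= R]
RRS ⇒ ptSRS   [R ::= p t S]
ptSRS ⇒ ptmRS   [S ::= m]
ptmRS ⇒ ptmSRSS   [R ::= S R S]
ptmSRSS ⇒ ptmRRSS   [S ::= R]
ptmRRSS ⇒ ptmSRSRSS   [R ::= S R S]
ptmSRSRSS ⇒ ptmmRSRSS   [S ::= m]
ptmmRSRSS ⇒ ptmmpSRSS   [R ::= p]
ptmmpSRSS ⇒ ptmmpmlRSS   [S ::= m l]
ptmmpmlRSS ⇒ ptmmpmlpSS   [R ::= p]
ptmmpmlpSS ⇒ ptmmpmlpmlS   [S ::= m l]
ptmmpmlpmlS ⇒ ptmmpmlpmlm   [S ::= m]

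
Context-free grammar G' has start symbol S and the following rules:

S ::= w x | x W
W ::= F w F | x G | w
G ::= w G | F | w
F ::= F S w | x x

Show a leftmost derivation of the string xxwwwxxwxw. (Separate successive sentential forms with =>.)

S => xW   [S ::= x W]
xW => xxG   [W ::= x G]
xxG => xxwG   [G ::= w G]
xxwG => xxwwG   [G ::= w G]
xxwwG => xxwwwG   [G ::= w G]
xxwwwG => xxwwwF   [G ::= F]
xxwwwF => xxwwwFSw   [F ::= F S w]
xxwwwFSw => xxwwwxxSw   [F ::= x x]
xxwwwxxSw => xxwwwxxwxw   [S ::= w x]

S => xW => xxG => xxwG => xxwwG => xxwwwG => xxwwwF => xxwwwFSw => xxwwwxxSw => xxwwwxxwxw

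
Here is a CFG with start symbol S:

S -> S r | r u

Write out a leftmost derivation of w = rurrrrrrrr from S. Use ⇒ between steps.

S ⇒ Sr   [S -> S r]
Sr ⇒ Srr   [S -> S r]
Srr ⇒ Srrr   [S -> S r]
Srrr ⇒ Srrrr   [S -> S r]
Srrrr ⇒ Srrrrr   [S -> S r]
Srrrrr ⇒ Srrrrrr   [S -> S r]
Srrrrrr ⇒ Srrrrrrr   [S -> S r]
Srrrrrrr ⇒ Srrrrrrrr   [S -> S r]
Srrrrrrrr ⇒ rurrrrrrrr   [S -> r u]

S ⇒ Sr ⇒ Srr ⇒ Srrr ⇒ Srrrr ⇒ Srrrrr ⇒ Srrrrrr ⇒ Srrrrrrr ⇒ Srrrrrrrr ⇒ rurrrrrrrr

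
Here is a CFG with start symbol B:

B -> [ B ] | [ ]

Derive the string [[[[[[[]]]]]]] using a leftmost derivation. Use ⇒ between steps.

B⇒[B]⇒[[B]]⇒[[[B]]]⇒[[[[B]]]]⇒[[[[[B]]]]]⇒[[[[[[B]]]]]]⇒[[[[[[[]]]]]]]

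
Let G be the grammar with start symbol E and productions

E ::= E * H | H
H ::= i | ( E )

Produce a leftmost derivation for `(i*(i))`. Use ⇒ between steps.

E ⇒ H ⇒ (E) ⇒ (E*H) ⇒ (H*H) ⇒ (i*H) ⇒ (i*(E)) ⇒ (i*(H)) ⇒ (i*(i))

E ⇒ H   [E ::= H]
H ⇒ (E)   [H ::= ( E )]
(E) ⇒ (E*H)   [E ::= E * H]
(E*H) ⇒ (H*H)   [E ::= H]
(H*H) ⇒ (i*H)   [H ::= i]
(i*H) ⇒ (i*(E))   [H ::= ( E )]
(i*(E)) ⇒ (i*(H))   [E ::= H]
(i*(H)) ⇒ (i*(i))   [H ::= i]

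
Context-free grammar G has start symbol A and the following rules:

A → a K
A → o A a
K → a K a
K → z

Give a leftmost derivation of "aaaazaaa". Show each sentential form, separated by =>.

A => aK => aaKa => aaaKaa => aaaaKaaa => aaaazaaa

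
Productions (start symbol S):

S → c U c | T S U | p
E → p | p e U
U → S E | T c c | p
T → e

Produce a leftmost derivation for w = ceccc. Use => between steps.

S => cUc   [S → c U c]
cUc => cTccc   [U → T c c]
cTccc => ceccc   [T → e]

S => cUc => cTccc => ceccc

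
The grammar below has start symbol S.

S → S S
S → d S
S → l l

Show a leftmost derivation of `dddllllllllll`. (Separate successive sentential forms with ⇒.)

S ⇒ dS ⇒ dSS ⇒ dSSS ⇒ dSSSS ⇒ ddSSSS ⇒ dddSSSS ⇒ dddSSSSS ⇒ dddllSSSS ⇒ dddllllSSS ⇒ dddllllllSS ⇒ dddllllllllS ⇒ dddllllllllll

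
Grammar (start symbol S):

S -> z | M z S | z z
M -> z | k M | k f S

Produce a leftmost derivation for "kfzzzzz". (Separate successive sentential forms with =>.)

S=>MzS=>kfSzS=>kfzzzS=>kfzzzzz

S => MzS   [S -> M z S]
MzS => kfSzS   [M -> k f S]
kfSzS => kfzzzS   [S -> z z]
kfzzzS => kfzzzzz   [S -> z z]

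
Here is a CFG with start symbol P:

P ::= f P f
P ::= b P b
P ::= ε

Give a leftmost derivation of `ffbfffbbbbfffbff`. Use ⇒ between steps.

P⇒fPf⇒ffPff⇒ffbPbff⇒ffbfPfbff⇒ffbffPffbff⇒ffbfffPfffbff⇒ffbfffbPbfffbff⇒ffbfffbbPbbfffbff⇒ffbfffbbbbfffbff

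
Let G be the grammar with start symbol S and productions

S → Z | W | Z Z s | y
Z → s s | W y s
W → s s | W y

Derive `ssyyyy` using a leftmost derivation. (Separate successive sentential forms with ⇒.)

S⇒W⇒Wy⇒Wyy⇒Wyyy⇒Wyyyy⇒ssyyyy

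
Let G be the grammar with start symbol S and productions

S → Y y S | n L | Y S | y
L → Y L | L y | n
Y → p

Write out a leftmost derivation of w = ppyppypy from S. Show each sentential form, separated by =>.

S => YS   [S → Y S]
YS => pS   [Y → p]
pS => pYyS   [S → Y y S]
pYyS => ppyS   [Y → p]
ppyS => ppyYS   [S → Y S]
ppyYS => ppypS   [Y → p]
ppypS => ppypYyS   [S → Y y S]
ppypYyS => ppyppyS   [Y → p]
ppyppyS => ppyppyYS   [S → Y S]
ppyppyYS => ppyppypS   [Y → p]
ppyppypS => ppyppypy   [S → y]

S=>YS=>pS=>pYyS=>ppyS=>ppyYS=>ppypS=>ppypYyS=>ppyppyS=>ppyppyYS=>ppyppypS=>ppyppypy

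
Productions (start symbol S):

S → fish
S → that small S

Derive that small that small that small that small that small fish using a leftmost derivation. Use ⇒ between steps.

S ⇒ that small S   [S → that small S]
that small S ⇒ that small that small S   [S → that small S]
that small that small S ⇒ that small that small that small S   [S → that small S]
that small that small that small S ⇒ that small that small that small that small S   [S → that small S]
that small that small that small that small S ⇒ that small that small that small that small that small S   [S → that small S]
that small that small that small that small that small S ⇒ that small that small that small that small that small fish   [S → fish]

S ⇒ that small S ⇒ that small that small S ⇒ that small that small that small S ⇒ that small that small that small that small S ⇒ that small that small that small that small that small S ⇒ that small that small that small that small that small fish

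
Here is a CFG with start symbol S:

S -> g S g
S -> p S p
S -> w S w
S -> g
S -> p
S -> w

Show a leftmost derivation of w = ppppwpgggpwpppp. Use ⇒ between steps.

S ⇒ pSp   [S -> p S p]
pSp ⇒ ppSpp   [S -> p S p]
ppSpp ⇒ pppSppp   [S -> p S p]
pppSppp ⇒ ppppSpppp   [S -> p S p]
ppppSpppp ⇒ ppppwSwpppp   [S -> w S w]
ppppwSwpppp ⇒ ppppwpSpwpppp   [S -> p S p]
ppppwpSpwpppp ⇒ ppppwpgSgpwpppp   [S -> g S g]
ppppwpgSgpwpppp ⇒ ppppwpgggpwpppp   [S -> g]

S ⇒ pSp ⇒ ppSpp ⇒ pppSppp ⇒ ppppSpppp ⇒ ppppwSwpppp ⇒ ppppwpSpwpppp ⇒ ppppwpgSgpwpppp ⇒ ppppwpgggpwpppp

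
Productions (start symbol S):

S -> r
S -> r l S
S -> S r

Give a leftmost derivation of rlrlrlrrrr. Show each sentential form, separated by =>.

S => rlS => rlrlS => rlrlSr => rlrlSrr => rlrlrlSrr => rlrlrlSrrr => rlrlrlrrrr

S => rlS   [S -> r l S]
rlS => rlrlS   [S -> r l S]
rlrlS => rlrlSr   [S -> S r]
rlrlSr => rlrlSrr   [S -> S r]
rlrlSrr => rlrlrlSrr   [S -> r l S]
rlrlrlSrr => rlrlrlSrrr   [S -> S r]
rlrlrlSrrr => rlrlrlrrrr   [S -> r]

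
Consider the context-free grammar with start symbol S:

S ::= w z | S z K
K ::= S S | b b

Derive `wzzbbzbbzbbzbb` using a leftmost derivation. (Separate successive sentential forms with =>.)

S => SzK => SzKzK => SzKzKzK => SzKzKzKzK => wzzKzKzKzK => wzzbbzKzKzK => wzzbbzbbzKzK => wzzbbzbbzbbzK => wzzbbzbbzbbzbb

S => SzK   [S ::= S z K]
SzK => SzKzK   [S ::= S z K]
SzKzK => SzKzKzK   [S ::= S z K]
SzKzKzK => SzKzKzKzK   [S ::= S z K]
SzKzKzKzK => wzzKzKzKzK   [S ::= w z]
wzzKzKzKzK => wzzbbzKzKzK   [K ::= b b]
wzzbbzKzKzK => wzzbbzbbzKzK   [K ::= b b]
wzzbbzbbzKzK => wzzbbzbbzbbzK   [K ::= b b]
wzzbbzbbzbbzK => wzzbbzbbzbbzbb   [K ::= b b]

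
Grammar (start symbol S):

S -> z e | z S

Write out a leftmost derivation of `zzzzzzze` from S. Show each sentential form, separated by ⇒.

S ⇒ zS ⇒ zzS ⇒ zzzS ⇒ zzzzS ⇒ zzzzzS ⇒ zzzzzzS ⇒ zzzzzzze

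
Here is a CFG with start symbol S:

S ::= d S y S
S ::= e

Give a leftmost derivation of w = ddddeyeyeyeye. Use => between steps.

S=>dSyS=>ddSySyS=>dddSySySyS=>ddddSySySySyS=>ddddeySySySyS=>ddddeyeySySyS=>ddddeyeyeySyS=>ddddeyeyeyeyS=>ddddeyeyeyeye

S => dSyS   [S ::= d S y S]
dSyS => ddSySyS   [S ::= d S y S]
ddSySyS => dddSySySyS   [S ::= d S y S]
dddSySySyS => ddddSySySySyS   [S ::= d S y S]
ddddSySySySyS => ddddeySySySyS   [S ::= e]
ddddeySySySyS => ddddeyeySySyS   [S ::= e]
ddddeyeySySyS => ddddeyeyeySyS   [S ::= e]
ddddeyeyeySyS => ddddeyeyeyeyS   [S ::= e]
ddddeyeyeyeyS => ddddeyeyeyeye   [S ::= e]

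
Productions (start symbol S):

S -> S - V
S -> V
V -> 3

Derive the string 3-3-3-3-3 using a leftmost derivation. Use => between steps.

S => S-V   [S -> S - V]
S-V => S-V-V   [S -> S - V]
S-V-V => S-V-V-V   [S -> S - V]
S-V-V-V => S-V-V-V-V   [S -> S - V]
S-V-V-V-V => V-V-V-V-V   [S -> V]
V-V-V-V-V => 3-V-V-V-V   [V -> 3]
3-V-V-V-V => 3-3-V-V-V   [V -> 3]
3-3-V-V-V => 3-3-3-V-V   [V -> 3]
3-3-3-V-V => 3-3-3-3-V   [V -> 3]
3-3-3-3-V => 3-3-3-3-3   [V -> 3]

S => S-V => S-V-V => S-V-V-V => S-V-V-V-V => V-V-V-V-V => 3-V-V-V-V => 3-3-V-V-V => 3-3-3-V-V => 3-3-3-3-V => 3-3-3-3-3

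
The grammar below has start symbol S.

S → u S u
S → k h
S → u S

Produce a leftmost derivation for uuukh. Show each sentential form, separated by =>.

S => uS => uuS => uuuS => uuukh

S => uS   [S → u S]
uS => uuS   [S → u S]
uuS => uuuS   [S → u S]
uuuS => uuukh   [S → k h]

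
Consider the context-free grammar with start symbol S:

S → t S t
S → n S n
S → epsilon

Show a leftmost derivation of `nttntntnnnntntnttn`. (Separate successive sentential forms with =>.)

S=>nSn=>ntStn=>nttSttn=>nttnSnttn=>nttntStnttn=>nttntnSntnttn=>nttntntStntnttn=>nttntntnSntntnttn=>nttntntnnSnntntnttn=>nttntntnnnntntnttn

S => nSn   [S → n S n]
nSn => ntStn   [S → t S t]
ntStn => nttSttn   [S → t S t]
nttSttn => nttnSnttn   [S → n S n]
nttnSnttn => nttntStnttn   [S → t S t]
nttntStnttn => nttntnSntnttn   [S → n S n]
nttntnSntnttn => nttntntStntnttn   [S → t S t]
nttntntStntnttn => nttntntnSntntnttn   [S → n S n]
nttntntnSntntnttn => nttntntnnSnntntnttn   [S → n S n]
nttntntnnSnntntnttn => nttntntnnnntntnttn   [S → epsilon]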